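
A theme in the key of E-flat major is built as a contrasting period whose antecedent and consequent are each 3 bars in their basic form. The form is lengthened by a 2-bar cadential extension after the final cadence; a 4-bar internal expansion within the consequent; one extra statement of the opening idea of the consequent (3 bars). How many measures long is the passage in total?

Basic contrasting period: 3 + 3 = 6 bars.
6 (basic form) + 2 (cadential extension) + 4 (internal expansion) + 3 (extra statement) = 15.

15 measures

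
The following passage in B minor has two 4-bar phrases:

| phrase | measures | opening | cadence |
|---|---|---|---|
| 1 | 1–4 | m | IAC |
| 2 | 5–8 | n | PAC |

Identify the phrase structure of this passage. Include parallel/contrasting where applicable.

contrasting period

Phrase 1 ends with an imperfect authentic cadence (weaker) and phrase 2 with a perfect authentic cadence (stronger): antecedent + consequent = a period.
The two phrases open with different material (m / n), so the period is contrasting.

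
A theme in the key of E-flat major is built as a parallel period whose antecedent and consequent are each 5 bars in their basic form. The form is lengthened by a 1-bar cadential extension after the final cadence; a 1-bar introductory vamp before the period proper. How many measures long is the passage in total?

12 measures

Basic parallel period: 5 + 5 = 10 bars.
10 (basic form) + 1 (cadential extension) + 1 (introduction) = 12.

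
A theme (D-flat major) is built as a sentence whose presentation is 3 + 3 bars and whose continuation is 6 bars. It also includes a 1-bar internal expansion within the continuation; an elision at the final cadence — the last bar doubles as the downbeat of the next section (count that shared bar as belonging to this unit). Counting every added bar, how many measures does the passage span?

13 measures

Basic sentence: 3 + 3 + 6 = 12 bars.
12 (basic form) + 1 (internal expansion) = 13.
The elision shares a bar with the next section but does not change this unit's count.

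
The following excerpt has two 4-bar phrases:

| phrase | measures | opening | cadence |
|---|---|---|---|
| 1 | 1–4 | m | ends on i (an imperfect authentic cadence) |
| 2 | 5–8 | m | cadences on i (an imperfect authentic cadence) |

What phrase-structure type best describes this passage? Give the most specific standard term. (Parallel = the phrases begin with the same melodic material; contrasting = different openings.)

Both phrases have the same opening (m) and the same cadence (imperfect authentic cadence): the second is a restatement, not a consequent, so this is a repeated phrase rather than a period.

repeated phrase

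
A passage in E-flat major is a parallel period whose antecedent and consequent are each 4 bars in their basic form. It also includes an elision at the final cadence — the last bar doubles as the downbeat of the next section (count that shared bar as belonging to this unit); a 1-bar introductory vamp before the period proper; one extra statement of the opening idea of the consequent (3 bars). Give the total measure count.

12 measures

Basic parallel period: 4 + 4 = 8 bars.
8 (basic form) + 1 (introduction) + 3 (extra statement) = 12.
The elision shares a bar with the next section but does not change this unit's count.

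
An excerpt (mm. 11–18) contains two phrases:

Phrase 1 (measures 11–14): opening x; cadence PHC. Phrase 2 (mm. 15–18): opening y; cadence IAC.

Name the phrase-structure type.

contrasting period

Phrase 1 ends with a Phrygian half cadence (weaker) and phrase 2 with an imperfect authentic cadence (stronger): antecedent + consequent = a period.
The two phrases open with different material (x / y), so the period is contrasting.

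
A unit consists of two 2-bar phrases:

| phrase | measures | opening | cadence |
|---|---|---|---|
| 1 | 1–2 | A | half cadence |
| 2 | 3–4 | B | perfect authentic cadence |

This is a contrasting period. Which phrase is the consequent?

phrase 2

The phrase ending with the weaker cadence (half cadence) is the antecedent; the one ending more conclusively (perfect authentic cadence) is the consequent. The consequent is phrase 2.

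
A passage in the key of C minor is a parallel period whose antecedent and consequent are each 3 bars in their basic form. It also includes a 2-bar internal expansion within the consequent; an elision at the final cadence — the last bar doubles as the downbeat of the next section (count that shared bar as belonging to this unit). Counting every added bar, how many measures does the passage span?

Basic parallel period: 3 + 3 = 6 bars.
6 (basic form) + 2 (internal expansion) = 8.
The elision shares a bar with the next section but does not change this unit's count.

8 measures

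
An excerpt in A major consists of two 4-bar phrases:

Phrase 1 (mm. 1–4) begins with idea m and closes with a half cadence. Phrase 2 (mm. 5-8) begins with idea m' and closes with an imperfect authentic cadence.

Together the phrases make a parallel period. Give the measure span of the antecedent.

measures 1–4

The phrase ending with the weaker cadence (half cadence) is the antecedent; the one ending more conclusively (imperfect authentic cadence) is the consequent. The antecedent is measures 1–4.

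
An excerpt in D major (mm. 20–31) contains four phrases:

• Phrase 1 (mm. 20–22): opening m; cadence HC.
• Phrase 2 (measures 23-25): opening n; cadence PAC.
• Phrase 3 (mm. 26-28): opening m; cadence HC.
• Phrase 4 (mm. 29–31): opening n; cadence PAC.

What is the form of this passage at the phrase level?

The cadence pattern HC–PAC–HC–PAC is weak–strong twice, and phrases 3–4 restate phrases 1–2: a period heard twice, not a double period (which would end weakly at phrase 2).

repeated period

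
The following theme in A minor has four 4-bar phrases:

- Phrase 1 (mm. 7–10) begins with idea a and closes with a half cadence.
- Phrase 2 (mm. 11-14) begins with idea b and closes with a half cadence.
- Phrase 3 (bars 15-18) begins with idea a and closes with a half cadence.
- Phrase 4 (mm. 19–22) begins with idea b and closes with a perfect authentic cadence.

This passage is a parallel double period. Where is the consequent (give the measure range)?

measures 15–22

In a double period the four phrases pair into a large antecedent (phrases 1–2, ending half cadence) and a large consequent (phrases 3–4, ending perfect authentic cadence). The consequent spans mm. 15–22.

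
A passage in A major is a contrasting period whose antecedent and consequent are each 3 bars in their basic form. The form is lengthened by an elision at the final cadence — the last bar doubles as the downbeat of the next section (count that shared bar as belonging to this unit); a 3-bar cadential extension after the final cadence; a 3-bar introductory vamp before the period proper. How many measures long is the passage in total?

12 measures

Basic contrasting period: 3 + 3 = 6 bars.
6 (basic form) + 3 (cadential extension) + 3 (introduction) = 12.
The elision shares a bar with the next section but does not change this unit's count.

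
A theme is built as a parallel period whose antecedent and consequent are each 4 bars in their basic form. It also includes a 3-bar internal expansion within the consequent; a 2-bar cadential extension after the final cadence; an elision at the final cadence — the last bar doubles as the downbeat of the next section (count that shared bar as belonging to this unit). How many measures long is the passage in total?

13 measures

Basic parallel period: 4 + 4 = 8 bars.
8 (basic form) + 3 (internal expansion) + 2 (cadential extension) = 13.
The elision shares a bar with the next section but does not change this unit's count.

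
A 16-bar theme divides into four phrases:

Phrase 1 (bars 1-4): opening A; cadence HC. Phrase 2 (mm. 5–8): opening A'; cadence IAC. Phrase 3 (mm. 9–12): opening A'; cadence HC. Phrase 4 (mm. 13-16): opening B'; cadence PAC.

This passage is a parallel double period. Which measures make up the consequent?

measures 9–16

In a double period the four phrases pair into a large antecedent (phrases 1–2, ending imperfect authentic cadence) and a large consequent (phrases 3–4, ending perfect authentic cadence). The consequent spans mm. 9–16.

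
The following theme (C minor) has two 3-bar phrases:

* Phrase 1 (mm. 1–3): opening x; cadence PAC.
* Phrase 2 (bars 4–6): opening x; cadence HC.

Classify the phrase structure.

The second phrase closes with a half cadence, which is not stronger than the first phrase's perfect authentic cadence; without a weak→strong cadential pair there is no antecedent–consequent relationship, so this is a phrase group rather than a period.

phrase group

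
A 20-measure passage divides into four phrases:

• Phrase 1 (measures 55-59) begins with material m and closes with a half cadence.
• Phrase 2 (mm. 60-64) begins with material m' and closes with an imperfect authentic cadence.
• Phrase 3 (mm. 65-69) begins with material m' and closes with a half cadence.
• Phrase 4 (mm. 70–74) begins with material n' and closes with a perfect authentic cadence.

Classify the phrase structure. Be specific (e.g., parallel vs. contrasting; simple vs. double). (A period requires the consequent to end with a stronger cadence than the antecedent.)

Four phrases in two halves: the first half (measures 55–64) ends with an imperfect authentic cadence, the second (mm. 65–74) with a perfect authentic cadence — a large antecedent–consequent pair, i.e. a double period.
Phrase 3 begins with the same material as phrase 1, making it parallel.

parallel double period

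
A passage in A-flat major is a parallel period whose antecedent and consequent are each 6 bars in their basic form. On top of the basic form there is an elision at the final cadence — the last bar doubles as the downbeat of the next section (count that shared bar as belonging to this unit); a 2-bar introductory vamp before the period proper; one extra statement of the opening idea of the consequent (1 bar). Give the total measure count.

15 measures

Basic parallel period: 6 + 6 = 12 bars.
12 (basic form) + 2 (introduction) + 1 (extra statement) = 15.
The elision shares a bar with the next section but does not change this unit's count.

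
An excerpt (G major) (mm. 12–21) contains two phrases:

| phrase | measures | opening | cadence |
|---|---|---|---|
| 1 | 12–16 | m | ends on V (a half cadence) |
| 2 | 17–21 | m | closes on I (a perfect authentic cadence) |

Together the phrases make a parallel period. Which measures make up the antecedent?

measures 12–16

The phrase ending with the weaker cadence (half cadence) is the antecedent; the one ending more conclusively (perfect authentic cadence) is the consequent. The antecedent is measures 12–16.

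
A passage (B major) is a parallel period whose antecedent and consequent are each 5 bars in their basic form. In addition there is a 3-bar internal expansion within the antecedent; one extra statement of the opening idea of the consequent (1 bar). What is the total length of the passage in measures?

Basic parallel period: 5 + 5 = 10 bars.
10 (basic form) + 3 (internal expansion) + 1 (extra statement) = 14.

14 measures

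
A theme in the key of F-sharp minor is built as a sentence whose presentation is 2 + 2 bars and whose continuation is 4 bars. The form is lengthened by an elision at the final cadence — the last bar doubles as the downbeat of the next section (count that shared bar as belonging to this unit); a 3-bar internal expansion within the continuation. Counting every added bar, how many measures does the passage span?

11 measures

Basic sentence: 2 + 2 + 4 = 8 bars.
8 (basic form) + 3 (internal expansion) = 11.
The elision shares a bar with the next section but does not change this unit's count.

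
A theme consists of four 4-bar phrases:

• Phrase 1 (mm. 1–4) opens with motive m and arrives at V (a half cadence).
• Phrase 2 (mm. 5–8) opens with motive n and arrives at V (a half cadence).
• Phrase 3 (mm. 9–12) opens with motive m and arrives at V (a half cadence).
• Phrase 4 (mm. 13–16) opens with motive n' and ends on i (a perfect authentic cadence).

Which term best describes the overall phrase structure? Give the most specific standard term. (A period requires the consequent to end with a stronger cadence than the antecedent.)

Four phrases in two halves: the first half (bars 1-8) ends with a half cadence, the second (mm. 9-16) with a perfect authentic cadence — a large antecedent–consequent pair, i.e. a double period.
Phrase 3 begins with the same material as phrase 1, making it parallel.

parallel double period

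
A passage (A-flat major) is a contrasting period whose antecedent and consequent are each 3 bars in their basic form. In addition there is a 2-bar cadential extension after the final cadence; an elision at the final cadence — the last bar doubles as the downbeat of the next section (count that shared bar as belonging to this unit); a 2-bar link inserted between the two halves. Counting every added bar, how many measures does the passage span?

10 measures

Basic contrasting period: 3 + 3 = 6 bars.
6 (basic form) + 2 (cadential extension) + 2 (link) = 10.
The elision shares a bar with the next section but does not change this unit's count.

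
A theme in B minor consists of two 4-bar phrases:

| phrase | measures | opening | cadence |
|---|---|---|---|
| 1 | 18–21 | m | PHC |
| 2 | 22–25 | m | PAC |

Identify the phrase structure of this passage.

parallel period

Phrase 1 ends with a Phrygian half cadence (weaker) and phrase 2 with a perfect authentic cadence (stronger): antecedent + consequent = a period.
The two phrases open with the same material (m / m), so the period is parallel.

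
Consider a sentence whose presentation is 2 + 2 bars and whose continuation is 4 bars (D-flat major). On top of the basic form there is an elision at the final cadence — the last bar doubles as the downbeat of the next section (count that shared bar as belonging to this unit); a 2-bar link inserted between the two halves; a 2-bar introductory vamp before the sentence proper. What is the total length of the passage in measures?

Basic sentence: 2 + 2 + 4 = 8 bars.
8 (basic form) + 2 (link) + 2 (introduction) = 12.
The elision shares a bar with the next section but does not change this unit's count.

12 measures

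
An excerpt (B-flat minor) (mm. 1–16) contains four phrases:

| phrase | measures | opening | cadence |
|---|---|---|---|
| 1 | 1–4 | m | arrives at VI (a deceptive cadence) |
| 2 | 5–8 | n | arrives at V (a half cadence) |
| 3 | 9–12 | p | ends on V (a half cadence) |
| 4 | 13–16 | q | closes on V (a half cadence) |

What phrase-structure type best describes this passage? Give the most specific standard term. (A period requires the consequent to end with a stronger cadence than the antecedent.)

Phrase 4 ends with a half cadence, no stronger than phrase 2's half cadence, so the four phrases do not form a double period; nor do phrases 3–4 duplicate 1–2, so it is not a repeated period. With no phrase reaching a conclusive cadence, the passage is a phrase group.

phrase group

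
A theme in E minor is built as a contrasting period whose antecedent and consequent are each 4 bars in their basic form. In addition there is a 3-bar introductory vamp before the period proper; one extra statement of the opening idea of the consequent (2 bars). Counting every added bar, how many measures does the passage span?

Basic contrasting period: 4 + 4 = 8 bars.
8 (basic form) + 3 (introduction) + 2 (extra statement) = 13.

13 measures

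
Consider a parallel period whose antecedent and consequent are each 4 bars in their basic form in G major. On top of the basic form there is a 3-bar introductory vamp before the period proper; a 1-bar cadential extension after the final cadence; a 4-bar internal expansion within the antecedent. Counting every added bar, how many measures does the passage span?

16 measures

Basic parallel period: 4 + 4 = 8 bars.
8 (basic form) + 3 (introduction) + 1 (cadential extension) + 4 (internal expansion) = 16.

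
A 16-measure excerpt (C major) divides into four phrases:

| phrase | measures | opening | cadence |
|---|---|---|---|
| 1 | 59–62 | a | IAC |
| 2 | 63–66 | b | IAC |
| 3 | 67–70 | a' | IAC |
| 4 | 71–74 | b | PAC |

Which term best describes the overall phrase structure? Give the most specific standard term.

parallel double period

Four phrases in two halves: the first half (measures 59–66) ends with an imperfect authentic cadence, the second (mm. 67-74) with a perfect authentic cadence — a large antecedent–consequent pair, i.e. a double period.
Phrase 3 begins with the same material as phrase 1, making it parallel.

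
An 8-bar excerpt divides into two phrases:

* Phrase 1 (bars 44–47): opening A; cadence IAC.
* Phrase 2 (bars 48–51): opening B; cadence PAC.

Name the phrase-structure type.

Phrase 1 ends with an imperfect authentic cadence (weaker) and phrase 2 with a perfect authentic cadence (stronger): antecedent + consequent = a period.
The two phrases open with different material (A / B), so the period is contrasting.

contrasting period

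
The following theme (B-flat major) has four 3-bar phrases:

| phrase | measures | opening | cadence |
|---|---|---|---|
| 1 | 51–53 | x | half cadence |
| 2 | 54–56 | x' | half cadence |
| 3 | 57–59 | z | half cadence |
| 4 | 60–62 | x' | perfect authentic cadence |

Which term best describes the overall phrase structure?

Four phrases in two halves: the first half (bars 51–56) ends with a half cadence, the second (bars 57–62) with a perfect authentic cadence — a large antecedent–consequent pair, i.e. a double period.
Phrase 3 begins with different material from phrase 1, making it contrasting.

contrasting double period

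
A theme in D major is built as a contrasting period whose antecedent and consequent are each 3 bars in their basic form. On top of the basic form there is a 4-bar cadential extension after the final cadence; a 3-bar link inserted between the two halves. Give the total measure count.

Basic contrasting period: 3 + 3 = 6 bars.
6 (basic form) + 4 (cadential extension) + 3 (link) = 13.

13 measures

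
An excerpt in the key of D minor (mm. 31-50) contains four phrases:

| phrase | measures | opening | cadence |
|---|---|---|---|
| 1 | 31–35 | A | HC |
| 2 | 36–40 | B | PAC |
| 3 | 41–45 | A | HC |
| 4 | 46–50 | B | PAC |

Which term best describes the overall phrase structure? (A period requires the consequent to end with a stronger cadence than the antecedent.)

repeated period

The cadence pattern HC–PAC–HC–PAC is weak–strong twice, and phrases 3–4 restate phrases 1–2: a period heard twice, not a double period (which would end weakly at phrase 2).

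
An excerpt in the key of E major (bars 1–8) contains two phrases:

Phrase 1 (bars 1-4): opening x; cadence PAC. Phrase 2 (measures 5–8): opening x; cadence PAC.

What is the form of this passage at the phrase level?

repeated phrase

Both phrases have the same opening (x) and the same cadence (perfect authentic cadence): the second is a restatement, not a consequent, so this is a repeated phrase rather than a period.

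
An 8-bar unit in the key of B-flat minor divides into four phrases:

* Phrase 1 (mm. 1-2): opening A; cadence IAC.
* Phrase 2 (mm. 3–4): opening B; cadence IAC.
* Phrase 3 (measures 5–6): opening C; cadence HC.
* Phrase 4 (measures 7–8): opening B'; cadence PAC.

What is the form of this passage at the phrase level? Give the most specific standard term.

Four phrases in two halves: the first half (mm. 1–4) ends with an imperfect authentic cadence, the second (measures 5–8) with a perfect authentic cadence — a large antecedent–consequent pair, i.e. a double period.
Phrase 3 begins with different material from phrase 1, making it contrasting.

contrasting double period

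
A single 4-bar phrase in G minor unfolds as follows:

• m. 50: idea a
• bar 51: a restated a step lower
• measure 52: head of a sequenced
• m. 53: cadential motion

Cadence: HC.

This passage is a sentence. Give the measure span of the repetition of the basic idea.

The presentation of a sentence is the basic idea (m. 50) plus its repetition (measure 51); the repetition of the basic idea is therefore bar 51.

measures 51–51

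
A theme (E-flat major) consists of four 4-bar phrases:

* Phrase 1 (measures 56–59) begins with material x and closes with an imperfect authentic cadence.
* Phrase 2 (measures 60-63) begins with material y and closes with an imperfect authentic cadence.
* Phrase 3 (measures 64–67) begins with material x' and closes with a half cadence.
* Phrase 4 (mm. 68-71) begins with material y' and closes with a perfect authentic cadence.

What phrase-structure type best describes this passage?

parallel double period

Four phrases in two halves: the first half (measures 56–63) ends with an imperfect authentic cadence, the second (measures 64–71) with a perfect authentic cadence — a large antecedent–consequent pair, i.e. a double period.
Phrase 3 begins with the same material as phrase 1, making it parallel.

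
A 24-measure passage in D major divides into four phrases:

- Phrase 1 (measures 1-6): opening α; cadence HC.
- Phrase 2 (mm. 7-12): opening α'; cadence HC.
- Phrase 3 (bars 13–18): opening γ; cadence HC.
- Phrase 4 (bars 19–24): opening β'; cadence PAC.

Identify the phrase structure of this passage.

contrasting double period

Four phrases in two halves: the first half (mm. 1–12) ends with a half cadence, the second (measures 13-24) with a perfect authentic cadence — a large antecedent–consequent pair, i.e. a double period.
Phrase 3 begins with different material from phrase 1, making it contrasting.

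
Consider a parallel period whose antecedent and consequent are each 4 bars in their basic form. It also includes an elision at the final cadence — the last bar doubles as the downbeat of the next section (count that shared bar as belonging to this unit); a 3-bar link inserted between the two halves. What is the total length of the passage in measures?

11 measures

Basic parallel period: 4 + 4 = 8 bars.
8 (basic form) + 3 (link) = 11.
The elision shares a bar with the next section but does not change this unit's count.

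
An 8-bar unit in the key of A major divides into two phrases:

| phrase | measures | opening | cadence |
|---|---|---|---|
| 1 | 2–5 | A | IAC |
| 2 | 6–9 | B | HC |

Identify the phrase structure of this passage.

The second phrase closes with a half cadence, which is not stronger than the first phrase's imperfect authentic cadence; without a weak→strong cadential pair there is no antecedent–consequent relationship, so this is a phrase group rather than a period.

phrase group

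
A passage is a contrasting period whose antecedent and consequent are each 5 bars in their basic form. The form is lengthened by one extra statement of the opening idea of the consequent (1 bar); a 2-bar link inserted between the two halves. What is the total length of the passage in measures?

Basic contrasting period: 5 + 5 = 10 bars.
10 (basic form) + 1 (extra statement) + 2 (link) = 13.

13 measures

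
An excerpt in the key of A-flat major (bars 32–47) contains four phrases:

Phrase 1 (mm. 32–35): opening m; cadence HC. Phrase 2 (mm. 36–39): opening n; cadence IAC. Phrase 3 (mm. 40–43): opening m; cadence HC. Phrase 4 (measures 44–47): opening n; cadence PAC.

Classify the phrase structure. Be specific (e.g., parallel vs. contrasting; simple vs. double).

Four phrases in two halves: the first half (measures 32-39) ends with an imperfect authentic cadence, the second (mm. 40–47) with a perfect authentic cadence — a large antecedent–consequent pair, i.e. a double period.
Phrase 3 begins with the same material as phrase 1, making it parallel.

parallel double period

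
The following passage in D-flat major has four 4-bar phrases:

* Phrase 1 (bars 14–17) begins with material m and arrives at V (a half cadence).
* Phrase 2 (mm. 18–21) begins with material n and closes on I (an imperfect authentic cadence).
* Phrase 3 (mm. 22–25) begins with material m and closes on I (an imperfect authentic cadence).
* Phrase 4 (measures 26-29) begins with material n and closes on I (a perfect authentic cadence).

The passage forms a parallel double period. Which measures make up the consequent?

measures 22–29

In a double period the first pair of phrases (ending imperfect authentic cadence) is the large antecedent and the second pair (ending perfect authentic cadence) is the large consequent; the consequent is measures 22–29.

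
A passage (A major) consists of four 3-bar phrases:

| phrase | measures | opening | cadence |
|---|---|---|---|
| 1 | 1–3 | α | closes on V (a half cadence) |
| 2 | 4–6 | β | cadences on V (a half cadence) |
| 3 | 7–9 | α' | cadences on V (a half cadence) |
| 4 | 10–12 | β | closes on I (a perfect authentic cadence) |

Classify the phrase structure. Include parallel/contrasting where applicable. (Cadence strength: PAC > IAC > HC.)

Four phrases in two halves: the first half (mm. 1–6) ends with a half cadence, the second (mm. 7-12) with a perfect authentic cadence — a large antecedent–consequent pair, i.e. a double period.
Phrase 3 begins with the same material as phrase 1, making it parallel.

parallel double period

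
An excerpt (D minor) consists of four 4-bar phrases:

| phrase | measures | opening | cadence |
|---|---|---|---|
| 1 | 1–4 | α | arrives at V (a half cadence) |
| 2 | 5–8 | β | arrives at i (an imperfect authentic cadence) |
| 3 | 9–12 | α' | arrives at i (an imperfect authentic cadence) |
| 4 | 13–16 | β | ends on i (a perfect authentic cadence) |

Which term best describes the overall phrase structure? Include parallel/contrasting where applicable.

parallel double period

Four phrases in two halves: the first half (measures 1–8) ends with an imperfect authentic cadence, the second (mm. 9–16) with a perfect authentic cadence — a large antecedent–consequent pair, i.e. a double period.
Phrase 3 begins with the same material as phrase 1, making it parallel.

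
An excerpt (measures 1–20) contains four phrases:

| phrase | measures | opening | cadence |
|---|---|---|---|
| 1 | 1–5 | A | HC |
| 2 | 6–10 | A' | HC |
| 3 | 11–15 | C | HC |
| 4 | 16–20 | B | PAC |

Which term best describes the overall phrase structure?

Four phrases in two halves: the first half (measures 1-10) ends with a half cadence, the second (measures 11–20) with a perfect authentic cadence — a large antecedent–consequent pair, i.e. a double period.
Phrase 3 begins with different material from phrase 1, making it contrasting.

contrasting double period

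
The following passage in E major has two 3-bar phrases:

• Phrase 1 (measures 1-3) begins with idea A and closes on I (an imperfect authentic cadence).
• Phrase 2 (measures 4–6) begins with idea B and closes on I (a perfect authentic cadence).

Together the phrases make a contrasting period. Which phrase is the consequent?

The phrase ending with the weaker cadence (imperfect authentic cadence) is the antecedent; the one ending more conclusively (perfect authentic cadence) is the consequent. The consequent is phrase 2.

phrase 2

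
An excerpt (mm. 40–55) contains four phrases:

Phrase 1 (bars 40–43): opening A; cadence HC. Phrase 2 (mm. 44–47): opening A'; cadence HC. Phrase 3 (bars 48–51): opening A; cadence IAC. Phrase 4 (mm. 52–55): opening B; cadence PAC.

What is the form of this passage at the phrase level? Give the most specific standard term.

Four phrases in two halves: the first half (bars 40-47) ends with a half cadence, the second (measures 48–55) with a perfect authentic cadence — a large antecedent–consequent pair, i.e. a double period.
Phrase 3 begins with the same material as phrase 1, making it parallel.

parallel double period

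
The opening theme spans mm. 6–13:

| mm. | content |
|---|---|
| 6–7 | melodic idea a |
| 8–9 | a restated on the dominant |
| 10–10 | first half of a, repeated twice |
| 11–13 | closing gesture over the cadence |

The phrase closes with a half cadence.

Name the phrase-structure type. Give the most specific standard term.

sentence

Basic idea (mm. 6-7) + its repetition (mm. 8-9) form the presentation; fragmentation and cadence (measures 10-13) form the continuation — the 8-bar whole is a sentence.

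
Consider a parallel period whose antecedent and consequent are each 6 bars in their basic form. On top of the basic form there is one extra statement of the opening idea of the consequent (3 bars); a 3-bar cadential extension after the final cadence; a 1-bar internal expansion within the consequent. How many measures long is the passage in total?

Basic parallel period: 6 + 6 = 12 bars.
12 (basic form) + 3 (extra statement) + 3 (cadential extension) + 1 (internal expansion) = 19.

19 measures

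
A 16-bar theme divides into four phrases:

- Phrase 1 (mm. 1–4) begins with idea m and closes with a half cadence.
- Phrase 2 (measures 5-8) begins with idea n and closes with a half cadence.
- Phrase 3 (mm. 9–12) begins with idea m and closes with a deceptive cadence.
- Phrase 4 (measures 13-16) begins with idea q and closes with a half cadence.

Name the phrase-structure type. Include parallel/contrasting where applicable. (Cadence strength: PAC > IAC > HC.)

phrase group

Phrase 4 ends with a half cadence, no stronger than phrase 2's half cadence, so the four phrases do not form a double period; nor do phrases 3–4 duplicate 1–2, so it is not a repeated period. With no phrase reaching a conclusive cadence, the passage is a phrase group.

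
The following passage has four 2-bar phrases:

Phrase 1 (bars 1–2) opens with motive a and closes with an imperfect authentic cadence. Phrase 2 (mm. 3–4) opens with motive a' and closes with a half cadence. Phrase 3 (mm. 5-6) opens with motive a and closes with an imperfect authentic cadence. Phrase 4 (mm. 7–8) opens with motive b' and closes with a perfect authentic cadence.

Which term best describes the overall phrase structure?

Four phrases in two halves: the first half (mm. 1-4) ends with a half cadence, the second (mm. 5-8) with a perfect authentic cadence — a large antecedent–consequent pair, i.e. a double period.
Phrase 3 begins with the same material as phrase 1, making it parallel.

parallel double period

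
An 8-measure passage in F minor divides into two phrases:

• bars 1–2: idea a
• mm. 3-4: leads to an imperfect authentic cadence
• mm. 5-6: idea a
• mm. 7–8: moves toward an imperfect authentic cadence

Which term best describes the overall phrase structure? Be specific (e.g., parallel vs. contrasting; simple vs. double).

repeated phrase

Both phrases have the same opening (a) and the same cadence (imperfect authentic cadence): the second is a restatement, not a consequent, so this is a repeated phrase rather than a period.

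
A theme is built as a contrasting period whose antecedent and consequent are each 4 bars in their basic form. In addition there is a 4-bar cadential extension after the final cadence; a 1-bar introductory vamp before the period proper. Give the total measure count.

13 measures

Basic contrasting period: 4 + 4 = 8 bars.
8 (basic form) + 4 (cadential extension) + 1 (introduction) = 13.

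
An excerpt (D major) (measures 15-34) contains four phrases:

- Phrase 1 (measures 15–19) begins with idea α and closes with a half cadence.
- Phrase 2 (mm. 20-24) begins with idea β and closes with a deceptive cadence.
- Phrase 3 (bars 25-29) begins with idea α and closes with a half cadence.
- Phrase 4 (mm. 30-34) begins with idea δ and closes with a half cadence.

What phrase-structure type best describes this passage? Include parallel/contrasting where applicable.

phrase group

Phrase 4 ends with a half cadence, no stronger than phrase 2's deceptive cadence, so the four phrases do not form a double period; nor do phrases 3–4 duplicate 1–2, so it is not a repeated period. With no phrase reaching a conclusive cadence, the passage is a phrase group.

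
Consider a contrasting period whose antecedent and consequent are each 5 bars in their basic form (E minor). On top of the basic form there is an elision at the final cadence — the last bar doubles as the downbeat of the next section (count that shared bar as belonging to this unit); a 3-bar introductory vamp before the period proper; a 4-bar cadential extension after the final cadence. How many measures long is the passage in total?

Basic contrasting period: 5 + 5 = 10 bars.
10 (basic form) + 3 (introduction) + 4 (cadential extension) = 17.
The elision shares a bar with the next section but does not change this unit's count.

17 measures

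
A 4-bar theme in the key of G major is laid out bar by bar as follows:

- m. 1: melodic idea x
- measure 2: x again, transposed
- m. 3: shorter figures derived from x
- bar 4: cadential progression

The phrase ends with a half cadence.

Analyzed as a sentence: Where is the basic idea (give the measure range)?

measures 1–1

The presentation of a sentence is the basic idea (bar 1) plus its repetition (m. 2); the basic idea is therefore measure 1.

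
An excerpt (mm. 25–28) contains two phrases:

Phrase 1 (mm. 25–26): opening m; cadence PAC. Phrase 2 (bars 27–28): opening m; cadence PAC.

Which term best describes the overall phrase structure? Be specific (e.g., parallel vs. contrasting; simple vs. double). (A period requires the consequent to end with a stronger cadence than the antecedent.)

Both phrases have the same opening (m) and the same cadence (perfect authentic cadence): the second is a restatement, not a consequent, so this is a repeated phrase rather than a period.

repeated phrase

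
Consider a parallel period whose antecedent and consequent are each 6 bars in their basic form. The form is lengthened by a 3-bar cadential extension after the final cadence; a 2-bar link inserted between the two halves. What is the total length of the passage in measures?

Basic parallel period: 6 + 6 = 12 bars.
12 (basic form) + 3 (cadential extension) + 2 (link) = 17.

17 measures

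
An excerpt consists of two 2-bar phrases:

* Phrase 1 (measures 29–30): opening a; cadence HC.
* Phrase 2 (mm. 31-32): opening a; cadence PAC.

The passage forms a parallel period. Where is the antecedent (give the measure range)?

measures 29–30

The antecedent is the phrase ending with the weaker cadence (half cadence, phrase 1) and the consequent the one ending more conclusively (perfect authentic cadence, phrase 2); the antecedent is measures 29–30.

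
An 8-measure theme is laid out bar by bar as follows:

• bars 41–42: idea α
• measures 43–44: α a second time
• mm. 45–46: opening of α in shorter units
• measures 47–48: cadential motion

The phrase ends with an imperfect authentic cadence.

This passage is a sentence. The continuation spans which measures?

After the presentation (measures 41-44), the continuation covers the fragmentation through the cadence: measures 45-48.

measures 45–48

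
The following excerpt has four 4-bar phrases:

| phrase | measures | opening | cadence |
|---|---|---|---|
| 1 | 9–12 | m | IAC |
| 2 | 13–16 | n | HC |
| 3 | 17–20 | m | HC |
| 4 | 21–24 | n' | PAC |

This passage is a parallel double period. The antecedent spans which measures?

measures 9–16

In a double period the four phrases pair into a large antecedent (phrases 1–2, ending half cadence) and a large consequent (phrases 3–4, ending perfect authentic cadence). The antecedent spans measures 9–16.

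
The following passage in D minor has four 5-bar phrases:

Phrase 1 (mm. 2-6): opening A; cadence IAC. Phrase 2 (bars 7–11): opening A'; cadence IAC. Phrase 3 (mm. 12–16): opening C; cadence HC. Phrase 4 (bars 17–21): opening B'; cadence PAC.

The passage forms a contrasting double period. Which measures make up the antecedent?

measures 2–11

In a double period the four phrases pair into a large antecedent (phrases 1–2, ending imperfect authentic cadence) and a large consequent (phrases 3–4, ending perfect authentic cadence). The antecedent spans mm. 2–11.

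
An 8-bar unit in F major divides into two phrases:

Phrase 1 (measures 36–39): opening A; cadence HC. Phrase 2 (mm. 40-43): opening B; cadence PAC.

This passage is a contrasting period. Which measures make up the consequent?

The antecedent is the phrase ending with the weaker cadence (half cadence, phrase 1) and the consequent the one ending more conclusively (perfect authentic cadence, phrase 2); the consequent is bars 40–43.

measures 40–43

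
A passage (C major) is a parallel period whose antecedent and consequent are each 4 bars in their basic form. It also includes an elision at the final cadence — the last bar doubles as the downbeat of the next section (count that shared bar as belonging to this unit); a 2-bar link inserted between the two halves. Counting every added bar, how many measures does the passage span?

10 measures

Basic parallel period: 4 + 4 = 8 bars.
8 (basic form) + 2 (link) = 10.
The elision shares a bar with the next section but does not change this unit's count.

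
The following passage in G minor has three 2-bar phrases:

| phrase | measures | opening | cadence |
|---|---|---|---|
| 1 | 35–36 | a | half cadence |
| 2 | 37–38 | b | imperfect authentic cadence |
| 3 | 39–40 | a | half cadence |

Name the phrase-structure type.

The final phrase closes with a half cadence, which is not stronger than the preceding imperfect authentic cadence; the 3 phrases lack an overall antecedent–consequent design and so form a phrase group.

phrase group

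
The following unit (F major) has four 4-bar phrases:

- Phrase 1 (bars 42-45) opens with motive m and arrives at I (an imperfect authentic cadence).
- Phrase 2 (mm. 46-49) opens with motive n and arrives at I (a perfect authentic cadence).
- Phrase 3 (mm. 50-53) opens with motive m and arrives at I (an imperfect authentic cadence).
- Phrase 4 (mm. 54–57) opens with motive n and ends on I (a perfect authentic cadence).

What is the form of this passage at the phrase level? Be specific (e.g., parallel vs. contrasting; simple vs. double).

The cadence pattern IAC–PAC–IAC–PAC is weak–strong twice, and phrases 3–4 restate phrases 1–2: a period heard twice, not a double period (which would end weakly at phrase 2).

repeated period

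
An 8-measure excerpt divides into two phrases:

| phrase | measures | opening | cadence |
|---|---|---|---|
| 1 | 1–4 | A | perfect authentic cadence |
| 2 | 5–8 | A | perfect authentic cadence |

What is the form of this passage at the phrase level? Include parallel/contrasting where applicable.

Both phrases have the same opening (A) and the same cadence (perfect authentic cadence): the second is a restatement, not a consequent, so this is a repeated phrase rather than a period.

repeated phrase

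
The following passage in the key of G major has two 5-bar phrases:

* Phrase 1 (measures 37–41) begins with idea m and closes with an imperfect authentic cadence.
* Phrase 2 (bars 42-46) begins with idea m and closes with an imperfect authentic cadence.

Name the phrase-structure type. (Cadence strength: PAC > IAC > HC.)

repeated phrase

Both phrases have the same opening (m) and the same cadence (imperfect authentic cadence): the second is a restatement, not a consequent, so this is a repeated phrase rather than a period.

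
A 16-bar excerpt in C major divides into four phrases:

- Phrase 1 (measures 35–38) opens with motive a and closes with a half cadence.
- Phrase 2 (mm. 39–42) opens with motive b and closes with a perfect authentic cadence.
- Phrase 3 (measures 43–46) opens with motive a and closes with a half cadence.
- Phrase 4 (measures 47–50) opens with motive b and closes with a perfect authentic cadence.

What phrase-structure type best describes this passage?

repeated period

The cadence pattern HC–PAC–HC–PAC is weak–strong twice, and phrases 3–4 restate phrases 1–2: a period heard twice, not a double period (which would end weakly at phrase 2).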